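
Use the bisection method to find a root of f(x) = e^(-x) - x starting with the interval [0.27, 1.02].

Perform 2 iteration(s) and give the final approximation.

f(x) = e^(-x) - x
Initial interval: [0.27, 1.02]

Iteration 1:
  c_1 = (0.270000 + 1.020000)/2 = 0.645000
  f(c_1) = f(0.645000) = -0.120337
  f(a) × f(c) < 0, new interval: [0.270000, 0.645000]
Iteration 2:
  c_2 = (0.270000 + 0.645000)/2 = 0.457500
  f(c_2) = f(0.457500) = 0.175364
  f(a) × f(c) ≥ 0, new interval: [0.457500, 0.645000]

After 2 iteration(s), the approximation is c_2 = 0.457500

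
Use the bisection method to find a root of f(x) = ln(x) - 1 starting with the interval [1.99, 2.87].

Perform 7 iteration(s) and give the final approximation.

f(x) = ln(x) - 1
Initial interval: [1.99, 2.87]

Iteration 1:
  c_1 = (1.990000 + 2.870000)/2 = 2.430000
  f(c_1) = f(2.430000) = -0.112109
  f(a) × f(c) ≥ 0, new interval: [2.430000, 2.870000]
Iteration 2:
  c_2 = (2.430000 + 2.870000)/2 = 2.650000
  f(c_2) = f(2.650000) = -0.025440
  f(a) × f(c) ≥ 0, new interval: [2.650000, 2.870000]
Iteration 3:
  c_3 = (2.650000 + 2.870000)/2 = 2.760000
  f(c_3) = f(2.760000) = 0.015231
  f(a) × f(c) < 0, new interval: [2.650000, 2.760000]
Iteration 4:
  c_4 = (2.650000 + 2.760000)/2 = 2.705000
  f(c_4) = f(2.705000) = -0.004898
  f(a) × f(c) ≥ 0, new interval: [2.705000, 2.760000]
Iteration 5:
  c_5 = (2.705000 + 2.760000)/2 = 2.732500
  f(c_5) = f(2.732500) = 0.005217
  f(a) × f(c) < 0, new interval: [2.705000, 2.732500]
Iteration 6:
  c_6 = (2.705000 + 2.732500)/2 = 2.718750
  f(c_6) = f(2.718750) = 0.000172
  f(a) × f(c) < 0, new interval: [2.705000, 2.718750]
Iteration 7:
  c_7 = (2.705000 + 2.718750)/2 = 2.711875
  f(c_7) = f(2.711875) = -0.002360
  f(a) × f(c) ≥ 0, new interval: [2.711875, 2.718750]

After 7 iteration(s), the approximation is c_7 = 2.711875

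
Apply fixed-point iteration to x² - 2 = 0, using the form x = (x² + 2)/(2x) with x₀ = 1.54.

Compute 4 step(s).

Equation: x² - 2 = 0
Fixed-point form: x = (x² + 2)/(2x)
x₀ = 1.54

x_1 = g(1.540000) = 1.419351
x_2 = g(1.419351) = 1.414223
x_3 = g(1.414223) = 1.414214
x_4 = g(1.414214) = 1.414214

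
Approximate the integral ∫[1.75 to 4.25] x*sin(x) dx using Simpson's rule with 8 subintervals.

f(x) = x*sin(x)
a = 1.75, b = 4.25, n = 8
h = (b - a)/n = 0.312500

Simpson's rule: (h/3)[f(x₀) + 4f(x₁) + 2f(x₂) + ... + f(xₙ)]

x_0 = 1.7500, f(x_0) = 1.721975, coefficient = 1
x_1 = 2.0625, f(x_1) = 1.818155, coefficient = 4
x_2 = 2.3750, f(x_2) = 1.647502, coefficient = 2
x_3 = 2.6875, f(x_3) = 1.178864, coefficient = 4
x_4 = 3.0000, f(x_4) = 0.423360, coefficient = 2
x_5 = 3.3125, f(x_5) = -0.563379, coefficient = 4
x_6 = 3.6250, f(x_6) = -1.684896, coefficient = 2
x_7 = 3.9375, f(x_7) = -2.813339, coefficient = 4
x_8 = 4.2500, f(x_8) = -3.803705, coefficient = 1

I ≈ (0.312500/3) × -2.828589 = -0.294645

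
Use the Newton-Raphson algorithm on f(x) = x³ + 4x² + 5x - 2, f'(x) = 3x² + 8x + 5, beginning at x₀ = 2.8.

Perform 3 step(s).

f(x) = x³ + 4x² + 5x - 2
f'(x) = 3x² + 8x + 5
x₀ = 2.8

Newton-Raphson formula: x_{n+1} = x_n - f(x_n)/f'(x_n)

Iteration 1:
  f(2.800000) = 65.312000
  f'(2.800000) = 50.920000
  x_1 = 2.800000 - 65.312000/50.920000 = 1.517361
Iteration 2:
  f(1.517361) = 18.289880
  f'(1.517361) = 24.046034
  x_2 = 1.517361 - 18.289880/24.046034 = 0.756741
Iteration 3:
  f(0.756741) = 4.507688
  f'(0.756741) = 12.771901
  x_3 = 0.756741 - 4.507688/12.771901 = 0.403803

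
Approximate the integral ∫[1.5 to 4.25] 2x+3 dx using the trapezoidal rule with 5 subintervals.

f(x) = 2x+3
a = 1.5, b = 4.25, n = 5
h = (b - a)/n = 0.550000

Trapezoidal rule: (h/2)[f(x₀) + 2f(x₁) + 2f(x₂) + ... + f(xₙ)]

x_0 = 1.5000, f(x_0) = 6.000000, coefficient = 1
x_1 = 2.0500, f(x_1) = 7.100000, coefficient = 2
x_2 = 2.6000, f(x_2) = 8.200000, coefficient = 2
x_3 = 3.1500, f(x_3) = 9.300000, coefficient = 2
x_4 = 3.7000, f(x_4) = 10.400000, coefficient = 2
x_5 = 4.2500, f(x_5) = 11.500000, coefficient = 1

I ≈ (0.550000/2) × 87.500000 = 24.062500
Exact value: 24.062500
Error: 0.000000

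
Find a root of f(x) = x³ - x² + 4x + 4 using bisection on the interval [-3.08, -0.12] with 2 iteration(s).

f(x) = x³ - x² + 4x + 4
Initial interval: [-3.08, -0.12]

Iteration 1:
  c_1 = (-3.080000 + (-0.120000))/2 = -1.600000
  f(c_1) = f(-1.600000) = -9.056000
  f(a) × f(c) ≥ 0, new interval: [-1.600000, -0.120000]
Iteration 2:
  c_2 = (-1.600000 + (-0.120000))/2 = -0.860000
  f(c_2) = f(-0.860000) = -0.815656
  f(a) × f(c) ≥ 0, new interval: [-0.860000, -0.120000]

After 2 iteration(s), the approximation is c_2 = -0.860000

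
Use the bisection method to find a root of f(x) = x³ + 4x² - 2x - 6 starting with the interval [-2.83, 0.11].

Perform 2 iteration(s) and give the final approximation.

f(x) = x³ + 4x² - 2x - 6
Initial interval: [-2.83, 0.11]

Iteration 1:
  c_1 = (-2.830000 + 0.110000)/2 = -1.360000
  f(c_1) = f(-1.360000) = 1.602944
  f(a) × f(c) ≥ 0, new interval: [-1.360000, 0.110000]
Iteration 2:
  c_2 = (-1.360000 + 0.110000)/2 = -0.625000
  f(c_2) = f(-0.625000) = -3.431641
  f(a) × f(c) < 0, new interval: [-1.360000, -0.625000]

After 2 iteration(s), the approximation is c_2 = -0.625000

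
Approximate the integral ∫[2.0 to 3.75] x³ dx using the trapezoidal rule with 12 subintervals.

f(x) = x³
a = 2.0, b = 3.75, n = 12
h = (b - a)/n = 0.145833

Trapezoidal rule: (h/2)[f(x₀) + 2f(x₁) + 2f(x₂) + ... + f(xₙ)]

x_0 = 2.0000, f(x_0) = 8.000000, coefficient = 1
x_1 = 2.1458, f(x_1) = 9.880706, coefficient = 2
x_2 = 2.2917, f(x_2) = 12.035229, coefficient = 2
x_3 = 2.4375, f(x_3) = 14.482178, coefficient = 2
x_4 = 2.5833, f(x_4) = 17.240162, coefficient = 2
x_5 = 2.7292, f(x_5) = 20.327790, coefficient = 2
x_6 = 2.8750, f(x_6) = 23.763672, coefficient = 2
x_7 = 3.0208, f(x_7) = 27.566415, coefficient = 2
x_8 = 3.1667, f(x_8) = 31.754630, coefficient = 2
x_9 = 3.3125, f(x_9) = 36.346924, coefficient = 2
x_10 = 3.4583, f(x_10) = 41.361907, coefficient = 2
x_11 = 3.6042, f(x_11) = 46.818188, coefficient = 2
x_12 = 3.7500, f(x_12) = 52.734375, coefficient = 1

I ≈ (0.145833/2) × 623.889974 = 45.491977
Exact value: 45.438477
Error: 0.053501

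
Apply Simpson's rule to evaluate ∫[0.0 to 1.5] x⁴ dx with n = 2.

f(x) = x⁴
a = 0.0, b = 1.5, n = 2
h = (b - a)/n = 0.750000

Simpson's rule: (h/3)[f(x₀) + 4f(x₁) + 2f(x₂) + ... + f(xₙ)]

x_0 = 0.0000, f(x_0) = 0.000000, coefficient = 1
x_1 = 0.7500, f(x_1) = 0.316406, coefficient = 4
x_2 = 1.5000, f(x_2) = 5.062500, coefficient = 1

I ≈ (0.750000/3) × 6.328125 = 1.582031
Exact value: 1.518750
Error: 0.063281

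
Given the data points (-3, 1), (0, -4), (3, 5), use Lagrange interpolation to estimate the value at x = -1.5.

Lagrange interpolation formula:
P(x) = Σ yᵢ × Lᵢ(x)
where Lᵢ(x) = Π_{j≠i} (x - xⱼ)/(xᵢ - xⱼ)

L_0(-1.5) = (-1.5 - 0)/(-3 - 0) × (-1.5 - 3)/(-3 - 3) = 0.375000
L_1(-1.5) = (-1.5 - (-3))/(0 - (-3)) × (-1.5 - 3)/(0 - 3) = 0.750000
L_2(-1.5) = (-1.5 - (-3))/(3 - (-3)) × (-1.5 - 0)/(3 - 0) = -0.125000

P(-1.5) = 1×L_0(-1.5) + (-4)×L_1(-1.5) + 5×L_2(-1.5)
P(-1.5) = -3.250000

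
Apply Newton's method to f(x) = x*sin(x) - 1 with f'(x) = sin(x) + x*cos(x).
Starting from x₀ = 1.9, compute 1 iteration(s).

f(x) = x*sin(x) - 1
f'(x) = sin(x) + x*cos(x)
x₀ = 1.9

Newton-Raphson formula: x_{n+1} = x_n - f(x_n)/f'(x_n)

Iteration 1:
  f(1.900000) = 0.797970
  f'(1.900000) = 0.332050
  x_1 = 1.900000 - 0.797970/0.332050 = -0.503163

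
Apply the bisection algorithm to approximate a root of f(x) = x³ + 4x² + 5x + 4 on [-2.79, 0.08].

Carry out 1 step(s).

f(x) = x³ + 4x² + 5x + 4
Initial interval: [-2.79, 0.08]

Iteration 1:
  c_1 = (-2.790000 + 0.080000)/2 = -1.355000
  f(c_1) = f(-1.355000) = 2.081286
  f(a) × f(c) < 0, new interval: [-2.790000, -1.355000]

After 1 iteration(s), the approximation is c_1 = -1.355000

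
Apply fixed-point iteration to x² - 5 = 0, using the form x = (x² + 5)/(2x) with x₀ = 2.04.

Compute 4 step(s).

Equation: x² - 5 = 0
Fixed-point form: x = (x² + 5)/(2x)
x₀ = 2.04

x_1 = g(2.040000) = 2.245490
x_2 = g(2.245490) = 2.236088
x_3 = g(2.236088) = 2.236068
x_4 = g(2.236068) = 2.236068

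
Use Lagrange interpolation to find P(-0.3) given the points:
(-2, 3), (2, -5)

Lagrange interpolation formula:
P(x) = Σ yᵢ × Lᵢ(x)
where Lᵢ(x) = Π_{j≠i} (x - xⱼ)/(xᵢ - xⱼ)

L_0(-0.3) = (-0.3 - 2)/(-2 - 2) = 0.575000
L_1(-0.3) = (-0.3 - (-2))/(2 - (-2)) = 0.425000

P(-0.3) = 3×L_0(-0.3) + (-5)×L_1(-0.3)
P(-0.3) = -0.400000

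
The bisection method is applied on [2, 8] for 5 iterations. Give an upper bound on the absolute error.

Bisection error bound: |error| ≤ (b-a)/2^n
|error| ≤ (8 - 2)/2^5 = 6/2^5
|error| ≤ 0.1875000000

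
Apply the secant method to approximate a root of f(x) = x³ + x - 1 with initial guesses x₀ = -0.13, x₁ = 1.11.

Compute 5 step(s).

f(x) = x³ + x - 1
x₀ = -0.13, x₁ = 1.11

Secant formula: x_{n+1} = x_n - f(x_n)(x_n - x_{n-1})/(f(x_n) - f(x_{n-1}))

Iteration 1:
  f(-0.130000) = -1.132197
  f(1.110000) = 1.477631
  x_2 = 1.110000 - 1.477631×(1.110000 - (-0.130000))/(1.477631 - (-1.132197))
       = 0.407937
Iteration 2:
  f(1.110000) = 1.477631
  f(0.407937) = -0.524176
  x_3 = 0.407937 - (-0.524176)×(0.407937 - 1.110000)/(-0.524176 - 1.477631)
       = 0.591774
Iteration 3:
  f(0.407937) = -0.524176
  f(0.591774) = -0.200990
  x_4 = 0.591774 - (-0.200990)×(0.591774 - 0.407937)/(-0.200990 - (-0.524176))
       = 0.706101
Iteration 4:
  f(0.591774) = -0.200990
  f(0.706101) = 0.058148
  x_5 = 0.706101 - 0.058148×(0.706101 - 0.591774)/(0.058148 - (-0.200990))
       = 0.680447
Iteration 5:
  f(0.706101) = 0.058148
  f(0.680447) = -0.004500
  x_6 = 0.680447 - (-0.004500)×(0.680447 - 0.706101)/(-0.004500 - 0.058148)
       = 0.682290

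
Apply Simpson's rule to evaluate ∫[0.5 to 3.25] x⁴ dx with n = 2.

f(x) = x⁴
a = 0.5, b = 3.25, n = 2
h = (b - a)/n = 1.375000

Simpson's rule: (h/3)[f(x₀) + 4f(x₁) + 2f(x₂) + ... + f(xₙ)]

x_0 = 0.5000, f(x_0) = 0.062500, coefficient = 1
x_1 = 1.8750, f(x_1) = 12.359619, coefficient = 4
x_2 = 3.2500, f(x_2) = 111.566406, coefficient = 1

I ≈ (1.375000/3) × 161.067383 = 73.822550
Exact value: 72.511914
Error: 1.310636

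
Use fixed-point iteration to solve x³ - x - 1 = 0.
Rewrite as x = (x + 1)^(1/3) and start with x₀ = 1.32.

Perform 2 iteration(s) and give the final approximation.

Equation: x³ - x - 1 = 0
Fixed-point form: x = (x + 1)^(1/3)
x₀ = 1.32

x_1 = g(1.320000) = 1.323821
x_2 = g(1.323821) = 1.324548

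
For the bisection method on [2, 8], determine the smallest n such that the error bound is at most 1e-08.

We need (b-a)/2^n ≤ 1e-08
(8 - 2)/2^n ≤ 1e-08
6/2^n ≤ 1e-08
2^n ≥ 600000000
n ≥ log₂(600000000) = 29.16
n ≥ 30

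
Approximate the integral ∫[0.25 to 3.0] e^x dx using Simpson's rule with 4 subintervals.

f(x) = e^x
a = 0.25, b = 3.0, n = 4
h = (b - a)/n = 0.687500

Simpson's rule: (h/3)[f(x₀) + 4f(x₁) + 2f(x₂) + ... + f(xₙ)]

x_0 = 0.2500, f(x_0) = 1.284025, coefficient = 1
x_1 = 0.9375, f(x_1) = 2.553589, coefficient = 4
x_2 = 1.6250, f(x_2) = 5.078419, coefficient = 2
x_3 = 2.3125, f(x_3) = 10.099642, coefficient = 4
x_4 = 3.0000, f(x_4) = 20.085537, coefficient = 1

I ≈ (0.687500/3) × 82.139327 = 18.823596
Exact value: 18.801512
Error: 0.022084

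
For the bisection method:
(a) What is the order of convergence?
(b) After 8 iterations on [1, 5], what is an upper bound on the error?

(a) Bisection has linear (order 1) convergence; the error is halved each step.

(b) Error bound = (b-a)/2^n = (5 - 1)/2^{8}
    = 4/2^{8}

(a) 1 (linear); (b) error ≤ 1.56e-02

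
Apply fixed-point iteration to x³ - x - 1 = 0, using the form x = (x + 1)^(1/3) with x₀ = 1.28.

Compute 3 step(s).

Equation: x³ - x - 1 = 0
Fixed-point form: x = (x + 1)^(1/3)
x₀ = 1.28

x_1 = g(1.280000) = 1.316169
x_2 = g(1.316169) = 1.323092
x_3 = g(1.323092) = 1.324409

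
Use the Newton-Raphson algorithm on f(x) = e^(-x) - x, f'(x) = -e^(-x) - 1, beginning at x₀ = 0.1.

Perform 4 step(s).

f(x) = e^(-x) - x
f'(x) = -e^(-x) - 1
x₀ = 0.1

Newton-Raphson formula: x_{n+1} = x_n - f(x_n)/f'(x_n)

Iteration 1:
  f(0.100000) = 0.804837
  f'(0.100000) = -1.904837
  x_1 = 0.100000 - 0.804837/(-1.904837) = 0.522523
Iteration 2:
  f(0.522523) = 0.070500
  f'(0.522523) = -1.593023
  x_2 = 0.522523 - 0.070500/(-1.593023) = 0.566778
Iteration 3:
  f(0.566778) = 0.000572
  f'(0.566778) = -1.567350
  x_3 = 0.566778 - 0.000572/(-1.567350) = 0.567143
Iteration 4:
  f(0.567143) = 0.000000
  f'(0.567143) = -1.567143
  x_4 = 0.567143 - 0.000000/(-1.567143) = 0.567143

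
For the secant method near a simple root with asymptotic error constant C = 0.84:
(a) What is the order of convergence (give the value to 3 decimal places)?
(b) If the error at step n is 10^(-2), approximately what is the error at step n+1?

(a) Secant method has superlinear convergence with order φ = (1+√5)/2 ≈ 1.618.
    This means |e_{n+1}| ≈ C|e_n|^1.618.

(b) With |e_n| = 10^(-2) and C = 0.84:
    |e_{n+1}| ≈ 0.84 × (10^(-2))^1.618 = 0.84 × 10^(-3.24)

(a) ≈ 1.618 (golden ratio); (b) |e_{n+1}| ≈ 4.878e-04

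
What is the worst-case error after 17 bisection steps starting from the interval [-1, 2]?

Bisection error bound: |error| ≤ (b-a)/2^n
|error| ≤ (2 - (-1))/2^17 = 3/2^17
|error| ≤ 0.0000228882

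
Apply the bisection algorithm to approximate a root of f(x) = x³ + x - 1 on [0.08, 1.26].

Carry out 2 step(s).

f(x) = x³ + x - 1
Initial interval: [0.08, 1.26]

Iteration 1:
  c_1 = (0.080000 + 1.260000)/2 = 0.670000
  f(c_1) = f(0.670000) = -0.029237
  f(a) × f(c) ≥ 0, new interval: [0.670000, 1.260000]
Iteration 2:
  c_2 = (0.670000 + 1.260000)/2 = 0.965000
  f(c_2) = f(0.965000) = 0.863632
  f(a) × f(c) < 0, new interval: [0.670000, 0.965000]

After 2 iteration(s), the approximation is c_2 = 0.965000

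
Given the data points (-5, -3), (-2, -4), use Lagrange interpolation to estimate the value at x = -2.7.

Lagrange interpolation formula:
P(x) = Σ yᵢ × Lᵢ(x)
where Lᵢ(x) = Π_{j≠i} (x - xⱼ)/(xᵢ - xⱼ)

L_0(-2.7) = (-2.7 - (-2))/(-5 - (-2)) = 0.233333
L_1(-2.7) = (-2.7 - (-5))/(-2 - (-5)) = 0.766667

P(-2.7) = (-3)×L_0(-2.7) + (-4)×L_1(-2.7)
P(-2.7) = -3.766667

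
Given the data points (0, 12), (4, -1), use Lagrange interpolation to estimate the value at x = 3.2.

Lagrange interpolation formula:
P(x) = Σ yᵢ × Lᵢ(x)
where Lᵢ(x) = Π_{j≠i} (x - xⱼ)/(xᵢ - xⱼ)

L_0(3.2) = (3.2 - 4)/(0 - 4) = 0.200000
L_1(3.2) = (3.2 - 0)/(4 - 0) = 0.800000

P(3.2) = 12×L_0(3.2) + (-1)×L_1(3.2)
P(3.2) = 1.600000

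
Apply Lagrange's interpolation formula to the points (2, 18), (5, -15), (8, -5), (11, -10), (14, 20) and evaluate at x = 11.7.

Lagrange interpolation formula:
P(x) = Σ yᵢ × Lᵢ(x)
where Lᵢ(x) = Π_{j≠i} (x - xⱼ)/(xᵢ - xⱼ)

L_0(11.7) = (11.7 - 5)/(2 - 5) × (11.7 - 8)/(2 - 8) × (11.7 - 11)/(2 - 11) × (11.7 - 14)/(2 - 14) = -0.020531
L_1(11.7) = (11.7 - 2)/(5 - 2) × (11.7 - 8)/(5 - 8) × (11.7 - 11)/(5 - 11) × (11.7 - 14)/(5 - 14) = 0.118895
L_2(11.7) = (11.7 - 2)/(8 - 2) × (11.7 - 5)/(8 - 5) × (11.7 - 11)/(8 - 11) × (11.7 - 14)/(8 - 14) = -0.322944
L_3(11.7) = (11.7 - 2)/(11 - 2) × (11.7 - 5)/(11 - 5) × (11.7 - 8)/(11 - 8) × (11.7 - 14)/(11 - 14) = 1.137994
L_4(11.7) = (11.7 - 2)/(14 - 2) × (11.7 - 5)/(14 - 5) × (11.7 - 8)/(14 - 8) × (11.7 - 11)/(14 - 11) = 0.086586

P(11.7) = 18×L_0(11.7) + (-15)×L_1(11.7) + (-5)×L_2(11.7) + (-10)×L_3(11.7) + 20×L_4(11.7)
P(11.7) = -10.186464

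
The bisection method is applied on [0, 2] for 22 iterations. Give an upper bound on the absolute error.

Bisection error bound: |error| ≤ (b-a)/2^n
|error| ≤ (2 - 0)/2^22 = 2/2^22
|error| ≤ 0.0000004768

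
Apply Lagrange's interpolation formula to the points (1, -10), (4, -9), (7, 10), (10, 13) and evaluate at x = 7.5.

Lagrange interpolation formula:
P(x) = Σ yᵢ × Lᵢ(x)
where Lᵢ(x) = Π_{j≠i} (x - xⱼ)/(xᵢ - xⱼ)

L_0(7.5) = (7.5 - 4)/(1 - 4) × (7.5 - 7)/(1 - 7) × (7.5 - 10)/(1 - 10) = 0.027006
L_1(7.5) = (7.5 - 1)/(4 - 1) × (7.5 - 7)/(4 - 7) × (7.5 - 10)/(4 - 10) = -0.150463
L_2(7.5) = (7.5 - 1)/(7 - 1) × (7.5 - 4)/(7 - 4) × (7.5 - 10)/(7 - 10) = 1.053241
L_3(7.5) = (7.5 - 1)/(10 - 1) × (7.5 - 4)/(10 - 4) × (7.5 - 7)/(10 - 7) = 0.070216

P(7.5) = (-10)×L_0(7.5) + (-9)×L_1(7.5) + 10×L_2(7.5) + 13×L_3(7.5)
P(7.5) = 12.529321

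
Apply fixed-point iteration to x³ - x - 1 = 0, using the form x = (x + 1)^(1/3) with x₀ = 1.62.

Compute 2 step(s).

Equation: x³ - x - 1 = 0
Fixed-point form: x = (x + 1)^(1/3)
x₀ = 1.62

x_1 = g(1.620000) = 1.378586
x_2 = g(1.378586) = 1.334872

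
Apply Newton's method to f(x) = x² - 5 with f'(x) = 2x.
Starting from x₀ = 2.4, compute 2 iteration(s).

f(x) = x² - 5
f'(x) = 2x
x₀ = 2.4

Newton-Raphson formula: x_{n+1} = x_n - f(x_n)/f'(x_n)

Iteration 1:
  f(2.400000) = 0.760000
  f'(2.400000) = 4.800000
  x_1 = 2.400000 - 0.760000/4.800000 = 2.241667
Iteration 2:
  f(2.241667) = 0.025069
  f'(2.241667) = 4.483333
  x_2 = 2.241667 - 0.025069/4.483333 = 2.236075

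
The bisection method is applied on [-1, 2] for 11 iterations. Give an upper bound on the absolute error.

Bisection error bound: |error| ≤ (b-a)/2^n
|error| ≤ (2 - (-1))/2^11 = 3/2^11
|error| ≤ 0.0014648438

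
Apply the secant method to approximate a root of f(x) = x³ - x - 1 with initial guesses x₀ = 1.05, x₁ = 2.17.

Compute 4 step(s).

f(x) = x³ - x - 1
x₀ = 1.05, x₁ = 2.17

Secant formula: x_{n+1} = x_n - f(x_n)(x_n - x_{n-1})/(f(x_n) - f(x_{n-1}))

Iteration 1:
  f(1.050000) = -0.892375
  f(2.170000) = 7.048313
  x_2 = 2.170000 - 7.048313×(2.170000 - 1.050000)/(7.048313 - (-0.892375))
       = 1.175866
Iteration 2:
  f(2.170000) = 7.048313
  f(1.175866) = -0.550043
  x_3 = 1.175866 - (-0.550043)×(1.175866 - 2.170000)/(-0.550043 - 7.048313)
       = 1.247831
Iteration 3:
  f(1.175866) = -0.550043
  f(1.247831) = -0.304856
  x_4 = 1.247831 - (-0.304856)×(1.247831 - 1.175866)/(-0.304856 - (-0.550043))
       = 1.337310
Iteration 4:
  f(1.247831) = -0.304856
  f(1.337310) = 0.054331
  x_5 = 1.337310 - 0.054331×(1.337310 - 1.247831)/(0.054331 - (-0.304856))
       = 1.323775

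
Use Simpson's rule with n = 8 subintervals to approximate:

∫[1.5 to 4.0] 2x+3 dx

f(x) = 2x+3
a = 1.5, b = 4.0, n = 8
h = (b - a)/n = 0.312500

Simpson's rule: (h/3)[f(x₀) + 4f(x₁) + 2f(x₂) + ... + f(xₙ)]

x_0 = 1.5000, f(x_0) = 6.000000, coefficient = 1
x_1 = 1.8125, f(x_1) = 6.625000, coefficient = 4
x_2 = 2.1250, f(x_2) = 7.250000, coefficient = 2
x_3 = 2.4375, f(x_3) = 7.875000, coefficient = 4
x_4 = 2.7500, f(x_4) = 8.500000, coefficient = 2
x_5 = 3.0625, f(x_5) = 9.125000, coefficient = 4
x_6 = 3.3750, f(x_6) = 9.750000, coefficient = 2
x_7 = 3.6875, f(x_7) = 10.375000, coefficient = 4
x_8 = 4.0000, f(x_8) = 11.000000, coefficient = 1

I ≈ (0.312500/3) × 204.000000 = 21.250000
Exact value: 21.250000
Error: 0.000000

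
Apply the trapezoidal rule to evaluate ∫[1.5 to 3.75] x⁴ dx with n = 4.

f(x) = x⁴
a = 1.5, b = 3.75, n = 4
h = (b - a)/n = 0.562500

Trapezoidal rule: (h/2)[f(x₀) + 2f(x₁) + 2f(x₂) + ... + f(xₙ)]

x_0 = 1.5000, f(x_0) = 5.062500, coefficient = 1
x_1 = 2.0625, f(x_1) = 18.095718, coefficient = 2
x_2 = 2.6250, f(x_2) = 47.480713, coefficient = 2
x_3 = 3.1875, f(x_3) = 103.228775, coefficient = 2
x_4 = 3.7500, f(x_4) = 197.753906, coefficient = 1

I ≈ (0.562500/2) × 540.426819 = 151.995043
Exact value: 146.796680
Error: 5.198363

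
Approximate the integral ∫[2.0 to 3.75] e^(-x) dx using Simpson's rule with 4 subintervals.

f(x) = e^(-x)
a = 2.0, b = 3.75, n = 4
h = (b - a)/n = 0.437500

Simpson's rule: (h/3)[f(x₀) + 4f(x₁) + 2f(x₂) + ... + f(xₙ)]

x_0 = 2.0000, f(x_0) = 0.135335, coefficient = 1
x_1 = 2.4375, f(x_1) = 0.087379, coefficient = 4
x_2 = 2.8750, f(x_2) = 0.056416, coefficient = 2
x_3 = 3.3125, f(x_3) = 0.036425, coefficient = 4
x_4 = 3.7500, f(x_4) = 0.023518, coefficient = 1

I ≈ (0.437500/3) × 0.766901 = 0.111840
Exact value: 0.111818
Error: 0.000022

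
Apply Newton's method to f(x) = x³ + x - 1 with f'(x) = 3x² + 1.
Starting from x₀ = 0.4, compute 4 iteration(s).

f(x) = x³ + x - 1
f'(x) = 3x² + 1
x₀ = 0.4

Newton-Raphson formula: x_{n+1} = x_n - f(x_n)/f'(x_n)

Iteration 1:
  f(0.400000) = -0.536000
  f'(0.400000) = 1.480000
  x_1 = 0.400000 - (-0.536000)/1.480000 = 0.762162
Iteration 2:
  f(0.762162) = 0.204895
  f'(0.762162) = 2.742673
  x_2 = 0.762162 - 0.204895/2.742673 = 0.687456
Iteration 3:
  f(0.687456) = 0.012344
  f'(0.687456) = 2.417786
  x_3 = 0.687456 - 0.012344/2.417786 = 0.682350
Iteration 4:
  f(0.682350) = 0.000054
  f'(0.682350) = 2.396805
  x_4 = 0.682350 - 0.000054/2.396805 = 0.682328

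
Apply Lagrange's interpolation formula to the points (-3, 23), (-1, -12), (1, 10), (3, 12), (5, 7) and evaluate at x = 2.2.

Lagrange interpolation formula:
P(x) = Σ yᵢ × Lᵢ(x)
where Lᵢ(x) = Π_{j≠i} (x - xⱼ)/(xᵢ - xⱼ)

L_0(2.2) = (2.2 - (-1))/(-3 - (-1)) × (2.2 - 1)/(-3 - 1) × (2.2 - 3)/(-3 - 3) × (2.2 - 5)/(-3 - 5) = 0.022400
L_1(2.2) = (2.2 - (-3))/(-1 - (-3)) × (2.2 - 1)/(-1 - 1) × (2.2 - 3)/(-1 - 3) × (2.2 - 5)/(-1 - 5) = -0.145600
L_2(2.2) = (2.2 - (-3))/(1 - (-3)) × (2.2 - (-1))/(1 - (-1)) × (2.2 - 3)/(1 - 3) × (2.2 - 5)/(1 - 5) = 0.582400
L_3(2.2) = (2.2 - (-3))/(3 - (-3)) × (2.2 - (-1))/(3 - (-1)) × (2.2 - 1)/(3 - 1) × (2.2 - 5)/(3 - 5) = 0.582400
L_4(2.2) = (2.2 - (-3))/(5 - (-3)) × (2.2 - (-1))/(5 - (-1)) × (2.2 - 1)/(5 - 1) × (2.2 - 3)/(5 - 3) = -0.041600

P(2.2) = 23×L_0(2.2) + (-12)×L_1(2.2) + 10×L_2(2.2) + 12×L_3(2.2) + 7×L_4(2.2)
P(2.2) = 14.784000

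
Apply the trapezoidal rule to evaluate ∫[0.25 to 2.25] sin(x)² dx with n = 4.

f(x) = sin(x)²
a = 0.25, b = 2.25, n = 4
h = (b - a)/n = 0.500000

Trapezoidal rule: (h/2)[f(x₀) + 2f(x₁) + 2f(x₂) + ... + f(xₙ)]

x_0 = 0.2500, f(x_0) = 0.061209, coefficient = 1
x_1 = 0.7500, f(x_1) = 0.464631, coefficient = 2
x_2 = 1.2500, f(x_2) = 0.900572, coefficient = 2
x_3 = 1.7500, f(x_3) = 0.968228, coefficient = 2
x_4 = 2.2500, f(x_4) = 0.605398, coefficient = 1

I ≈ (0.500000/2) × 5.333470 = 1.333367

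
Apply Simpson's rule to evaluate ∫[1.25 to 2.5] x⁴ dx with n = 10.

f(x) = x⁴
a = 1.25, b = 2.5, n = 10
h = (b - a)/n = 0.125000

Simpson's rule: (h/3)[f(x₀) + 4f(x₁) + 2f(x₂) + ... + f(xₙ)]

x_0 = 1.2500, f(x_0) = 2.441406, coefficient = 1
x_1 = 1.3750, f(x_1) = 3.574463, coefficient = 4
x_2 = 1.5000, f(x_2) = 5.062500, coefficient = 2
x_3 = 1.6250, f(x_3) = 6.972900, coefficient = 4
x_4 = 1.7500, f(x_4) = 9.378906, coefficient = 2
x_5 = 1.8750, f(x_5) = 12.359619, coefficient = 4
x_6 = 2.0000, f(x_6) = 16.000000, coefficient = 2
x_7 = 2.1250, f(x_7) = 20.390869, coefficient = 4
x_8 = 2.2500, f(x_8) = 25.628906, coefficient = 2
x_9 = 2.3750, f(x_9) = 31.816650, coefficient = 4
x_10 = 2.5000, f(x_10) = 39.062500, coefficient = 1

I ≈ (0.125000/3) × 454.102539 = 18.920939
Exact value: 18.920898
Error: 0.000041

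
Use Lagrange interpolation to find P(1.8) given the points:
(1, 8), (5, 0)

Lagrange interpolation formula:
P(x) = Σ yᵢ × Lᵢ(x)
where Lᵢ(x) = Π_{j≠i} (x - xⱼ)/(xᵢ - xⱼ)

L_0(1.8) = (1.8 - 5)/(1 - 5) = 0.800000
L_1(1.8) = (1.8 - 1)/(5 - 1) = 0.200000

P(1.8) = 8×L_0(1.8) + 0×L_1(1.8)
P(1.8) = 6.400000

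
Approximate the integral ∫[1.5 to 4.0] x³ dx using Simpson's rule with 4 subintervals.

f(x) = x³
a = 1.5, b = 4.0, n = 4
h = (b - a)/n = 0.625000

Simpson's rule: (h/3)[f(x₀) + 4f(x₁) + 2f(x₂) + ... + f(xₙ)]

x_0 = 1.5000, f(x_0) = 3.375000, coefficient = 1
x_1 = 2.1250, f(x_1) = 9.595703, coefficient = 4
x_2 = 2.7500, f(x_2) = 20.796875, coefficient = 2
x_3 = 3.3750, f(x_3) = 38.443359, coefficient = 4
x_4 = 4.0000, f(x_4) = 64.000000, coefficient = 1

I ≈ (0.625000/3) × 301.125000 = 62.734375
Exact value: 62.734375
Error: 0.000000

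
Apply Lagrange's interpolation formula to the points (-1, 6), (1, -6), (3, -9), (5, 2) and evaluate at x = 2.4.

Lagrange interpolation formula:
P(x) = Σ yᵢ × Lᵢ(x)
where Lᵢ(x) = Π_{j≠i} (x - xⱼ)/(xᵢ - xⱼ)

L_0(2.4) = (2.4 - 1)/(-1 - 1) × (2.4 - 3)/(-1 - 3) × (2.4 - 5)/(-1 - 5) = -0.045500
L_1(2.4) = (2.4 - (-1))/(1 - (-1)) × (2.4 - 3)/(1 - 3) × (2.4 - 5)/(1 - 5) = 0.331500
L_2(2.4) = (2.4 - (-1))/(3 - (-1)) × (2.4 - 1)/(3 - 1) × (2.4 - 5)/(3 - 5) = 0.773500
L_3(2.4) = (2.4 - (-1))/(5 - (-1)) × (2.4 - 1)/(5 - 1) × (2.4 - 3)/(5 - 3) = -0.059500

P(2.4) = 6×L_0(2.4) + (-6)×L_1(2.4) + (-9)×L_2(2.4) + 2×L_3(2.4)
P(2.4) = -9.342500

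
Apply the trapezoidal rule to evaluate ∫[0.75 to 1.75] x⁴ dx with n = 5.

f(x) = x⁴
a = 0.75, b = 1.75, n = 5
h = (b - a)/n = 0.200000

Trapezoidal rule: (h/2)[f(x₀) + 2f(x₁) + 2f(x₂) + ... + f(xₙ)]

x_0 = 0.7500, f(x_0) = 0.316406, coefficient = 1
x_1 = 0.9500, f(x_1) = 0.814506, coefficient = 2
x_2 = 1.1500, f(x_2) = 1.749006, coefficient = 2
x_3 = 1.3500, f(x_3) = 3.321506, coefficient = 2
x_4 = 1.5500, f(x_4) = 5.772006, coefficient = 2
x_5 = 1.7500, f(x_5) = 9.378906, coefficient = 1

I ≈ (0.200000/2) × 33.009363 = 3.300936
Exact value: 3.235156
Error: 0.065780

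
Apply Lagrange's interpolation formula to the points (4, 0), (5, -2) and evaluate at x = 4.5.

Lagrange interpolation formula:
P(x) = Σ yᵢ × Lᵢ(x)
where Lᵢ(x) = Π_{j≠i} (x - xⱼ)/(xᵢ - xⱼ)

L_0(4.5) = (4.5 - 5)/(4 - 5) = 0.500000
L_1(4.5) = (4.5 - 4)/(5 - 4) = 0.500000

P(4.5) = 0×L_0(4.5) + (-2)×L_1(4.5)
P(4.5) = -1.000000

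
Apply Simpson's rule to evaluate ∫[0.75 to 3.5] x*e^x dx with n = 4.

f(x) = x*e^x
a = 0.75, b = 3.5, n = 4
h = (b - a)/n = 0.687500

Simpson's rule: (h/3)[f(x₀) + 4f(x₁) + 2f(x₂) + ... + f(xₙ)]

x_0 = 0.7500, f(x_0) = 1.587750, coefficient = 1
x_1 = 1.4375, f(x_1) = 6.052101, coefficient = 4
x_2 = 2.1250, f(x_2) = 17.792407, coefficient = 2
x_3 = 2.8125, f(x_3) = 46.832330, coefficient = 4
x_4 = 3.5000, f(x_4) = 115.904082, coefficient = 1

I ≈ (0.687500/3) × 364.614369 = 83.557460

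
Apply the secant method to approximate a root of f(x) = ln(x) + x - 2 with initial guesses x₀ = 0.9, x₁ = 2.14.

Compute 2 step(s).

f(x) = ln(x) + x - 2
x₀ = 0.9, x₁ = 2.14

Secant formula: x_{n+1} = x_n - f(x_n)(x_n - x_{n-1})/(f(x_n) - f(x_{n-1}))

Iteration 1:
  f(0.900000) = -1.205361
  f(2.140000) = 0.900806
  x_2 = 2.140000 - 0.900806×(2.140000 - 0.900000)/(0.900806 - (-1.205361))
       = 1.609653
Iteration 2:
  f(2.140000) = 0.900806
  f(1.609653) = 0.085671
  x_3 = 1.609653 - 0.085671×(1.609653 - 2.140000)/(0.085671 - 0.900806)
       = 1.553913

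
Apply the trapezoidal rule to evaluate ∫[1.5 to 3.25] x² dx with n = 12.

f(x) = x²
a = 1.5, b = 3.25, n = 12
h = (b - a)/n = 0.145833

Trapezoidal rule: (h/2)[f(x₀) + 2f(x₁) + 2f(x₂) + ... + f(xₙ)]

x_0 = 1.5000, f(x_0) = 2.250000, coefficient = 1
x_1 = 1.6458, f(x_1) = 2.708767, coefficient = 2
x_2 = 1.7917, f(x_2) = 3.210069, coefficient = 2
x_3 = 1.9375, f(x_3) = 3.753906, coefficient = 2
x_4 = 2.0833, f(x_4) = 4.340278, coefficient = 2
x_5 = 2.2292, f(x_5) = 4.969184, coefficient = 2
x_6 = 2.3750, f(x_6) = 5.640625, coefficient = 2
x_7 = 2.5208, f(x_7) = 6.354601, coefficient = 2
x_8 = 2.6667, f(x_8) = 7.111111, coefficient = 2
x_9 = 2.8125, f(x_9) = 7.910156, coefficient = 2
x_10 = 2.9583, f(x_10) = 8.751736, coefficient = 2
x_11 = 3.1042, f(x_11) = 9.635851, coefficient = 2
x_12 = 3.2500, f(x_12) = 10.562500, coefficient = 1

I ≈ (0.145833/2) × 141.585069 = 10.323911
Exact value: 10.317708
Error: 0.006203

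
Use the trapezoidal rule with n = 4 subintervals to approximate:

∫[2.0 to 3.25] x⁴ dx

f(x) = x⁴
a = 2.0, b = 3.25, n = 4
h = (b - a)/n = 0.312500

Trapezoidal rule: (h/2)[f(x₀) + 2f(x₁) + 2f(x₂) + ... + f(xₙ)]

x_0 = 2.0000, f(x_0) = 16.000000, coefficient = 1
x_1 = 2.3125, f(x_1) = 28.597427, coefficient = 2
x_2 = 2.6250, f(x_2) = 47.480713, coefficient = 2
x_3 = 2.9375, f(x_3) = 74.458023, coefficient = 2
x_4 = 3.2500, f(x_4) = 111.566406, coefficient = 1

I ≈ (0.312500/2) × 428.638733 = 66.974802
Exact value: 66.118164
Error: 0.856638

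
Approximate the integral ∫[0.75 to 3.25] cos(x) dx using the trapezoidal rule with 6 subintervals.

f(x) = cos(x)
a = 0.75, b = 3.25, n = 6
h = (b - a)/n = 0.416667

Trapezoidal rule: (h/2)[f(x₀) + 2f(x₁) + 2f(x₂) + ... + f(xₙ)]

x_0 = 0.7500, f(x_0) = 0.731689, coefficient = 1
x_1 = 1.1667, f(x_1) = 0.393219, coefficient = 2
x_2 = 1.5833, f(x_2) = -0.012537, coefficient = 2
x_3 = 2.0000, f(x_3) = -0.416147, coefficient = 2
x_4 = 2.4167, f(x_4) = -0.748549, coefficient = 2
x_5 = 2.8333, f(x_5) = -0.952863, coefficient = 2
x_6 = 3.2500, f(x_6) = -0.994130, coefficient = 1

I ≈ (0.416667/2) × -3.736194 = -0.778374
Exact value: -0.789834
Error: 0.011460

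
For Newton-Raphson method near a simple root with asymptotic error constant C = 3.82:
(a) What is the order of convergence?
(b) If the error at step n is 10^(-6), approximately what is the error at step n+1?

(a) Newton-Raphson has quadratic (order 2) convergence near simple roots.
    This means |e_{n+1}| ≈ C|e_n|².

(b) With |e_n| = 10^(-6) and C = 3.82:
    |e_{n+1}| ≈ 3.82 × (10^(-6))² = 3.82 × 10^(-12)

(a) 2 (quadratic); (b) |e_{n+1}| ≈ 3.820e-12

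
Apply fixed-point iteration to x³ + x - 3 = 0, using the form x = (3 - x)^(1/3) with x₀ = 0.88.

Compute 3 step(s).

Equation: x³ + x - 3 = 0
Fixed-point form: x = (3 - x)^(1/3)
x₀ = 0.88

x_1 = g(0.880000) = 1.284632
x_2 = g(1.284632) = 1.197069
x_3 = g(1.197069) = 1.217100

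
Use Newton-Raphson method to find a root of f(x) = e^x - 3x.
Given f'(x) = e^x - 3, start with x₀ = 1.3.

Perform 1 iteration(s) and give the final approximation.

f(x) = e^x - 3x
f'(x) = e^x - 3
x₀ = 1.3

Newton-Raphson formula: x_{n+1} = x_n - f(x_n)/f'(x_n)

Iteration 1:
  f(1.300000) = -0.230703
  f'(1.300000) = 0.669297
  x_1 = 1.300000 - (-0.230703)/0.669297 = 1.644695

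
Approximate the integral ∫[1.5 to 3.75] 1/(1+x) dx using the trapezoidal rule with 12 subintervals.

f(x) = 1/(1+x)
a = 1.5, b = 3.75, n = 12
h = (b - a)/n = 0.187500

Trapezoidal rule: (h/2)[f(x₀) + 2f(x₁) + 2f(x₂) + ... + f(xₙ)]

x_0 = 1.5000, f(x_0) = 0.400000, coefficient = 1
x_1 = 1.6875, f(x_1) = 0.372093, coefficient = 2
x_2 = 1.8750, f(x_2) = 0.347826, coefficient = 2
x_3 = 2.0625, f(x_3) = 0.326531, coefficient = 2
x_4 = 2.2500, f(x_4) = 0.307692, coefficient = 2
x_5 = 2.4375, f(x_5) = 0.290909, coefficient = 2
x_6 = 2.6250, f(x_6) = 0.275862, coefficient = 2
x_7 = 2.8125, f(x_7) = 0.262295, coefficient = 2
x_8 = 3.0000, f(x_8) = 0.250000, coefficient = 2
x_9 = 3.1875, f(x_9) = 0.238806, coefficient = 2
x_10 = 3.3750, f(x_10) = 0.228571, coefficient = 2
x_11 = 3.5625, f(x_11) = 0.219178, coefficient = 2
x_12 = 3.7500, f(x_12) = 0.210526, coefficient = 1

I ≈ (0.187500/2) × 6.850054 = 0.642193
Exact value: 0.641854
Error: 0.000339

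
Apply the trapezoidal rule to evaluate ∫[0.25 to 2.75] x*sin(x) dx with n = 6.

f(x) = x*sin(x)
a = 0.25, b = 2.75, n = 6
h = (b - a)/n = 0.416667

Trapezoidal rule: (h/2)[f(x₀) + 2f(x₁) + 2f(x₂) + ... + f(xₙ)]

x_0 = 0.2500, f(x_0) = 0.061851, coefficient = 1
x_1 = 0.6667, f(x_1) = 0.412247, coefficient = 2
x_2 = 1.0833, f(x_2) = 0.957151, coefficient = 2
x_3 = 1.5000, f(x_3) = 1.496242, coefficient = 2
x_4 = 1.9167, f(x_4) = 1.803163, coefficient = 2
x_5 = 2.3333, f(x_5) = 1.687200, coefficient = 2
x_6 = 2.7500, f(x_6) = 1.049568, coefficient = 1

I ≈ (0.416667/2) × 13.823426 = 2.879880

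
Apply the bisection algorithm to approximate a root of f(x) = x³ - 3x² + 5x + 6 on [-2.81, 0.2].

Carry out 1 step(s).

f(x) = x³ - 3x² + 5x + 6
Initial interval: [-2.81, 0.2]

Iteration 1:
  c_1 = (-2.810000 + 0.200000)/2 = -1.305000
  f(c_1) = f(-1.305000) = -7.856523
  f(a) × f(c) ≥ 0, new interval: [-1.305000, 0.200000]

After 1 iteration(s), the approximation is c_1 = -1.305000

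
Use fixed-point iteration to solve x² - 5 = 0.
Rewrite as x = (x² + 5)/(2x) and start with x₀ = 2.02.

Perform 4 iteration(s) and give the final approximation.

Equation: x² - 5 = 0
Fixed-point form: x = (x² + 5)/(2x)
x₀ = 2.02

x_1 = g(2.020000) = 2.247624
x_2 = g(2.247624) = 2.236098
x_3 = g(2.236098) = 2.236068
x_4 = g(2.236068) = 2.236068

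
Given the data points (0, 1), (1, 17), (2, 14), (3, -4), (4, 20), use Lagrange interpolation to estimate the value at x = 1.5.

Lagrange interpolation formula:
P(x) = Σ yᵢ × Lᵢ(x)
where Lᵢ(x) = Π_{j≠i} (x - xⱼ)/(xᵢ - xⱼ)

L_0(1.5) = (1.5 - 1)/(0 - 1) × (1.5 - 2)/(0 - 2) × (1.5 - 3)/(0 - 3) × (1.5 - 4)/(0 - 4) = -0.039062
L_1(1.5) = (1.5 - 0)/(1 - 0) × (1.5 - 2)/(1 - 2) × (1.5 - 3)/(1 - 3) × (1.5 - 4)/(1 - 4) = 0.468750
L_2(1.5) = (1.5 - 0)/(2 - 0) × (1.5 - 1)/(2 - 1) × (1.5 - 3)/(2 - 3) × (1.5 - 4)/(2 - 4) = 0.703125
L_3(1.5) = (1.5 - 0)/(3 - 0) × (1.5 - 1)/(3 - 1) × (1.5 - 2)/(3 - 2) × (1.5 - 4)/(3 - 4) = -0.156250
L_4(1.5) = (1.5 - 0)/(4 - 0) × (1.5 - 1)/(4 - 1) × (1.5 - 2)/(4 - 2) × (1.5 - 3)/(4 - 3) = 0.023438

P(1.5) = 1×L_0(1.5) + 17×L_1(1.5) + 14×L_2(1.5) + (-4)×L_3(1.5) + 20×L_4(1.5)
P(1.5) = 18.867188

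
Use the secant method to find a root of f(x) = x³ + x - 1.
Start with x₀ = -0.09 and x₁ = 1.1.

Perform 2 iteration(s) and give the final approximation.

f(x) = x³ + x - 1
x₀ = -0.09, x₁ = 1.1

Secant formula: x_{n+1} = x_n - f(x_n)(x_n - x_{n-1})/(f(x_n) - f(x_{n-1}))

Iteration 1:
  f(-0.090000) = -1.090729
  f(1.100000) = 1.431000
  x_2 = 1.100000 - 1.431000×(1.100000 - (-0.090000))/(1.431000 - (-1.090729))
       = 0.424713
Iteration 2:
  f(1.100000) = 1.431000
  f(0.424713) = -0.498676
  x_3 = 0.424713 - (-0.498676)×(0.424713 - 1.100000)/(-0.498676 - 1.431000)
       = 0.599224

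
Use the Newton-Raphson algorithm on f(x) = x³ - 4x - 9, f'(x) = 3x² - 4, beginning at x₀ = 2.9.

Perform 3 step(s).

f(x) = x³ - 4x - 9
f'(x) = 3x² - 4
x₀ = 2.9

Newton-Raphson formula: x_{n+1} = x_n - f(x_n)/f'(x_n)

Iteration 1:
  f(2.900000) = 3.789000
  f'(2.900000) = 21.230000
  x_1 = 2.900000 - 3.789000/21.230000 = 2.721526
Iteration 2:
  f(2.721526) = 0.271435
  f'(2.721526) = 18.220114
  x_2 = 2.721526 - 0.271435/18.220114 = 2.706629
Iteration 3:
  f(2.706629) = 0.001809
  f'(2.706629) = 17.977515
  x_3 = 2.706629 - 0.001809/17.977515 = 2.706528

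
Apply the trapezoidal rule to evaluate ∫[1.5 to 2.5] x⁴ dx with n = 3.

f(x) = x⁴
a = 1.5, b = 2.5, n = 3
h = (b - a)/n = 0.333333

Trapezoidal rule: (h/2)[f(x₀) + 2f(x₁) + 2f(x₂) + ... + f(xₙ)]

x_0 = 1.5000, f(x_0) = 5.062500, coefficient = 1
x_1 = 1.8333, f(x_1) = 11.297068, coefficient = 2
x_2 = 2.1667, f(x_2) = 22.037809, coefficient = 2
x_3 = 2.5000, f(x_3) = 39.062500, coefficient = 1

I ≈ (0.333333/2) × 110.794753 = 18.465792
Exact value: 18.012500
Error: 0.453292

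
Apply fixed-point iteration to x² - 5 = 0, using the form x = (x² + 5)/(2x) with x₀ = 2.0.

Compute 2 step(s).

Equation: x² - 5 = 0
Fixed-point form: x = (x² + 5)/(2x)
x₀ = 2.0

x_1 = g(2.000000) = 2.250000
x_2 = g(2.250000) = 2.236111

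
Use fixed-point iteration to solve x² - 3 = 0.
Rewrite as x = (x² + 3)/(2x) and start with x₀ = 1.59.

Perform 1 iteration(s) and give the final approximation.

Equation: x² - 3 = 0
Fixed-point form: x = (x² + 3)/(2x)
x₀ = 1.59

x_1 = g(1.590000) = 1.738396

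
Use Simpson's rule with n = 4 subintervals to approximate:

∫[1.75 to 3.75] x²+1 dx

f(x) = x²+1
a = 1.75, b = 3.75, n = 4
h = (b - a)/n = 0.500000

Simpson's rule: (h/3)[f(x₀) + 4f(x₁) + 2f(x₂) + ... + f(xₙ)]

x_0 = 1.7500, f(x_0) = 4.062500, coefficient = 1
x_1 = 2.2500, f(x_1) = 6.062500, coefficient = 4
x_2 = 2.7500, f(x_2) = 8.562500, coefficient = 2
x_3 = 3.2500, f(x_3) = 11.562500, coefficient = 4
x_4 = 3.7500, f(x_4) = 15.062500, coefficient = 1

I ≈ (0.500000/3) × 106.750000 = 17.791667
Exact value: 17.791667
Error: 0.000000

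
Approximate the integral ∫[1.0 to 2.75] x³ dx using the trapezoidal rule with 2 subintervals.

f(x) = x³
a = 1.0, b = 2.75, n = 2
h = (b - a)/n = 0.875000

Trapezoidal rule: (h/2)[f(x₀) + 2f(x₁) + 2f(x₂) + ... + f(xₙ)]

x_0 = 1.0000, f(x_0) = 1.000000, coefficient = 1
x_1 = 1.8750, f(x_1) = 6.591797, coefficient = 2
x_2 = 2.7500, f(x_2) = 20.796875, coefficient = 1

I ≈ (0.875000/2) × 34.980469 = 15.303955
Exact value: 14.047852
Error: 1.256104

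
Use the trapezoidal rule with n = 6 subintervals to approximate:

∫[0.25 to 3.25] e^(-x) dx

f(x) = e^(-x)
a = 0.25, b = 3.25, n = 6
h = (b - a)/n = 0.500000

Trapezoidal rule: (h/2)[f(x₀) + 2f(x₁) + 2f(x₂) + ... + f(xₙ)]

x_0 = 0.2500, f(x_0) = 0.778801, coefficient = 1
x_1 = 0.7500, f(x_1) = 0.472367, coefficient = 2
x_2 = 1.2500, f(x_2) = 0.286505, coefficient = 2
x_3 = 1.7500, f(x_3) = 0.173774, coefficient = 2
x_4 = 2.2500, f(x_4) = 0.105399, coefficient = 2
x_5 = 2.7500, f(x_5) = 0.063928, coefficient = 2
x_6 = 3.2500, f(x_6) = 0.038774, coefficient = 1

I ≈ (0.500000/2) × 3.021520 = 0.755380
Exact value: 0.740027
Error: 0.015353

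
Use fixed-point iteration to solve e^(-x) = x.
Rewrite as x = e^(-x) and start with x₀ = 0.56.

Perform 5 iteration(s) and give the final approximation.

Equation: e^(-x) = x
Fixed-point form: x = e^(-x)
x₀ = 0.56

x_1 = g(0.560000) = 0.571209
x_2 = g(0.571209) = 0.564842
x_3 = g(0.564842) = 0.568450
x_4 = g(0.568450) = 0.566403
x_5 = g(0.566403) = 0.567563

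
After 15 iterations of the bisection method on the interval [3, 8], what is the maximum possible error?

Bisection error bound: |error| ≤ (b-a)/2^n
|error| ≤ (8 - 3)/2^15 = 5/2^15
|error| ≤ 0.0001525879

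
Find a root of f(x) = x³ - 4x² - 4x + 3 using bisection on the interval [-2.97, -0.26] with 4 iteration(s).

f(x) = x³ - 4x² - 4x + 3
Initial interval: [-2.97, -0.26]

Iteration 1:
  c_1 = (-2.970000 + (-0.260000))/2 = -1.615000
  f(c_1) = f(-1.615000) = -5.185183
  f(a) × f(c) ≥ 0, new interval: [-1.615000, -0.260000]
Iteration 2:
  c_2 = (-1.615000 + (-0.260000))/2 = -0.937500
  f(c_2) = f(-0.937500) = 2.410400
  f(a) × f(c) < 0, new interval: [-1.615000, -0.937500]
Iteration 3:
  c_3 = (-1.615000 + (-0.937500))/2 = -1.276250
  f(c_3) = f(-1.276250) = -0.489030
  f(a) × f(c) ≥ 0, new interval: [-1.276250, -0.937500]
Iteration 4:
  c_4 = (-1.276250 + (-0.937500))/2 = -1.106875
  f(c_4) = f(-1.106875) = 1.170698
  f(a) × f(c) < 0, new interval: [-1.276250, -1.106875]

After 4 iteration(s), the approximation is c_4 = -1.106875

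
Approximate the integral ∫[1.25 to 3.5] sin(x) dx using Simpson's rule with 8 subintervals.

f(x) = sin(x)
a = 1.25, b = 3.5, n = 8
h = (b - a)/n = 0.281250

Simpson's rule: (h/3)[f(x₀) + 4f(x₁) + 2f(x₂) + ... + f(xₙ)]

x_0 = 1.2500, f(x_0) = 0.948985, coefficient = 1
x_1 = 1.5312, f(x_1) = 0.999218, coefficient = 4
x_2 = 1.8125, f(x_2) = 0.970932, coefficient = 2
x_3 = 2.0938, f(x_3) = 0.866348, coefficient = 4
x_4 = 2.3750, f(x_4) = 0.693685, coefficient = 2
x_5 = 2.6562, f(x_5) = 0.466511, coefficient = 4
x_6 = 2.9375, f(x_6) = 0.202679, coefficient = 2
x_7 = 3.2188, f(x_7) = -0.077081, coefficient = 4
x_8 = 3.5000, f(x_8) = -0.350783, coefficient = 1

I ≈ (0.281250/3) × 13.352778 = 1.251823
Exact value: 1.251779
Error: 0.000044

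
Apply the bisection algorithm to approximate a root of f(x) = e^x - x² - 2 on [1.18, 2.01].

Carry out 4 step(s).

f(x) = e^x - x² - 2
Initial interval: [1.18, 2.01]

Iteration 1:
  c_1 = (1.180000 + 2.010000)/2 = 1.595000
  f(c_1) = f(1.595000) = 0.384304
  f(a) × f(c) < 0, new interval: [1.180000, 1.595000]
Iteration 2:
  c_2 = (1.180000 + 1.595000)/2 = 1.387500
  f(c_2) = f(1.387500) = 0.079669
  f(a) × f(c) < 0, new interval: [1.180000, 1.387500]
Iteration 3:
  c_3 = (1.180000 + 1.387500)/2 = 1.283750
  f(c_3) = f(1.283750) = -0.037862
  f(a) × f(c) ≥ 0, new interval: [1.283750, 1.387500]
Iteration 4:
  c_4 = (1.283750 + 1.387500)/2 = 1.335625
  f(c_4) = f(1.335625) = 0.018478
  f(a) × f(c) < 0, new interval: [1.283750, 1.335625]

After 4 iteration(s), the approximation is c_4 = 1.335625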